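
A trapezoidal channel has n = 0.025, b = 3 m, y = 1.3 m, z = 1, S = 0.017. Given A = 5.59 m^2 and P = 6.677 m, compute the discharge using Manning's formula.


R = A/P = 5.59/6.677 = 0.837202
Q = (1/0.025) * 5.59 * 0.837202^(2/3) * 0.017^0.5

25.8970 m^3/s


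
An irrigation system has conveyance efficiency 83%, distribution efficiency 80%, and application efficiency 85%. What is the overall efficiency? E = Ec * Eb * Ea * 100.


Ec = 0.83, Eb = 0.8, Ea = 0.85
E = 0.83 * 0.8 * 0.85 * 100 = 56.4400%

56.4400 %


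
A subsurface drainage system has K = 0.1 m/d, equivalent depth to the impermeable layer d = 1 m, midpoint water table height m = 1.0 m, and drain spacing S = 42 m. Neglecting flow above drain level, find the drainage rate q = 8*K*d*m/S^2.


q = 8*K*d*m/S^2
q = 8*0.1*1*1.0/42^2
q = 0.8000 / 1764

4.5351e-04 m/d


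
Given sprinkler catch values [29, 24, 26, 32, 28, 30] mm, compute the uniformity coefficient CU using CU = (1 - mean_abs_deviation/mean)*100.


mean = 28.166667 mm
MAD = 2.166667 mm
CU = (1 - 2.166667/28.166667)*100

92.3077 %


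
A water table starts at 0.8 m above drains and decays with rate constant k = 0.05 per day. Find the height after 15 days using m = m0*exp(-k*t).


m = m0 * exp(-k*t)
m = 0.8 * exp(-0.05 * 15)
m = 0.8 * exp(-0.7500)

0.3779 m


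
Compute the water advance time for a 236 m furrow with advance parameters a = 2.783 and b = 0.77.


t = (L/a)^(1/b)
t = (236/2.783)^(1/0.77)
t = 84.800575^(1/0.77)

319.4582 min


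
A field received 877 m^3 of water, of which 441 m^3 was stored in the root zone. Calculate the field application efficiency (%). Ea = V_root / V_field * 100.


Ea = V_root / V_field * 100 = 441 / 877 * 100 = 50.2851%

50.2851 %


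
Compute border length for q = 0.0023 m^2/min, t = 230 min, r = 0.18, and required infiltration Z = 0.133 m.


L = q*t/((1+r)*Z)
L = 0.0023*230/((1+0.18)*0.133)
L = 0.529/0.15694

3.3707 m


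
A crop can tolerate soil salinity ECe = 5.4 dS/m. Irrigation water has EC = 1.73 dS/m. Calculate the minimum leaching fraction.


LR = ECiw / (5*ECe - ECiw)
LR = 1.73 / (5*5.4 - 1.73)
LR = 1.73 / 25.2700

0.0685


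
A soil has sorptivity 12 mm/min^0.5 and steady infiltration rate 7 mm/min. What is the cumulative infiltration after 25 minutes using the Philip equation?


F = S*sqrt(t) + A*t
F = 12*sqrt(25) + 7*25
F = 12*5.000000 + 175

235.0000 mm


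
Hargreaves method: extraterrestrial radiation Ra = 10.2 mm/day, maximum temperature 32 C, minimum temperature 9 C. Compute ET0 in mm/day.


Tmean = (Tmax + Tmin)/2 = (32 + 9)/2 = 20.5
ET0 = 0.0023 * 10.2 * (20.5 + 17.8) * sqrt(32 - 9)
ET0 = 0.0023 * 10.2 * 38.3 * 4.795832

4.3091 mm/day


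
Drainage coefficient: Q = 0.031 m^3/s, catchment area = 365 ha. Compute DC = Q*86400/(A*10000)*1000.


DC = Q * 86400 / (A * 10000) * 1000
DC = 0.031 * 86400 / (365 * 10000) * 1000
DC = 2678400.0000 / 3650000

0.7338 mm/day


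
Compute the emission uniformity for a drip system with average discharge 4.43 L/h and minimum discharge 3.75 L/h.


EU = (q_min/q_avg)*100 = (3.75/4.43)*100 = 84.6501%

84.6501 %


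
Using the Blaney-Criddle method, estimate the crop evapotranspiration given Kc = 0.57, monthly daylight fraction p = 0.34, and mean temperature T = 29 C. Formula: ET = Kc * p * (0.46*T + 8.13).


ET = Kc * p * (0.46*T + 8.13)
ET = 0.57 * 0.34 * (0.46*29 + 8.13)
ET = 0.57 * 0.34 * 21.4700

4.1609 mm/day


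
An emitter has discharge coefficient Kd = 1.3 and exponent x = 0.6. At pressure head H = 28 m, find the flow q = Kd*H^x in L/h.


q = Kd * H^x = 1.3 * 28^0.6 = 1.3 * 7.384053

9.5993 L/h


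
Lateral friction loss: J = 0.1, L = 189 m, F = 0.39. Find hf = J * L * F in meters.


hf = J * L * F = 0.1 * 189 * 0.39 = 7.3710 m

7.3710 m


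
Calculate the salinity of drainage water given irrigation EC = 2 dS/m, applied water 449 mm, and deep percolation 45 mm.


EC_dw = EC_iw * D_iw / D_dw
EC_dw = 2 * 449 / 45
EC_dw = 898 / 45

19.9556 dS/m


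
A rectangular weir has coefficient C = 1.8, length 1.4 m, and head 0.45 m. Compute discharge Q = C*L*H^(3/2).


Q = C * L * H^(3/2) = 1.8 * 1.4 * 0.45^1.5 = 1.8 * 1.4 * 0.301869

0.7607 m^3/s


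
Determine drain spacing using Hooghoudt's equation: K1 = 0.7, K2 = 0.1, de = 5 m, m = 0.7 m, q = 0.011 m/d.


S^2 = 8*K2*de*m/q + 4*K1*m^2/q
S^2 = 8*0.1*5*0.7/0.011 + 4*0.7*0.7^2/0.011
S = sqrt(379.2727)

19.4749 m


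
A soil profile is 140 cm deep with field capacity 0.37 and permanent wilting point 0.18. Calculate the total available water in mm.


AWC = (FC - PWP) * d * 10
AWC = (0.37 - 0.18) * 140 * 10
AWC = 0.1900 * 140 * 10

266.0000 mm


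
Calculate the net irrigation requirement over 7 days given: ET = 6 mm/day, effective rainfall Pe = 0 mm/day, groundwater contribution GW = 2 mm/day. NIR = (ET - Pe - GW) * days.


Daily deficit = ET - Pe - GW = 6 - 0 - 2 = 4 mm/day
NIR = 4 * 7 = 28 mm

28.0000 mm


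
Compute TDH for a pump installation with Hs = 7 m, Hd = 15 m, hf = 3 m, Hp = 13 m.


TDH = Hs + Hd + hf + Hp = 7 + 15 + 3 + 13 = 38

38 m


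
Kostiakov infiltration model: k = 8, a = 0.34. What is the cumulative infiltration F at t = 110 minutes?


F = k * t^a = 8 * 110^0.34
F = 8 * 4.943944

39.5516 mm


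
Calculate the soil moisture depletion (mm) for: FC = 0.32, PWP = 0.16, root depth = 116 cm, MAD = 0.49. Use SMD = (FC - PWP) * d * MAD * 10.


SMD = (FC - PWP) * d * MAD * 10
SMD = (0.32 - 0.16) * 116 * 0.49 * 10
SMD = 0.1600 * 116 * 0.49 * 10

90.9440 mm


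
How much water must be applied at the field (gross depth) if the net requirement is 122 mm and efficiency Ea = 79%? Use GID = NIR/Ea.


Ea = 79% = 0.79
GID = NIR / Ea = 122 / 0.79 = 154.4304 mm

154.4304 mm


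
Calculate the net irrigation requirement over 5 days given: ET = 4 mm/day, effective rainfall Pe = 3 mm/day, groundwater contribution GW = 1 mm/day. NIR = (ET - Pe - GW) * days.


Daily deficit = ET - Pe - GW = 4 - 3 - 1 = 0 mm/day
NIR = 0 * 5 = 0 mm

0 mm


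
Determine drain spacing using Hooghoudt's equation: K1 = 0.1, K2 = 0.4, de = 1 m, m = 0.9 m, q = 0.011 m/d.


S^2 = 8*K2*de*m/q + 4*K1*m^2/q
S^2 = 8*0.4*1*0.9/0.011 + 4*0.1*0.9^2/0.011
S = sqrt(291.2727)

17.0667 m


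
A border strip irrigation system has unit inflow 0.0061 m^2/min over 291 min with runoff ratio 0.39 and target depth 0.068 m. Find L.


L = q*t/((1+r)*Z)
L = 0.0061*291/((1+0.39)*0.068)
L = 1.7751/0.09452

18.7802 m


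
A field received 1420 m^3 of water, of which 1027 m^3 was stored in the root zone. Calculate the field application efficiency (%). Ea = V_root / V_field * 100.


Ea = V_root / V_field * 100 = 1027 / 1420 * 100 = 72.3239%

72.3239 %


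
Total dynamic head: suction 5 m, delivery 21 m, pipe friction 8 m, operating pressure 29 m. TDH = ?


TDH = Hs + Hd + hf + Hp = 5 + 21 + 8 + 29 = 63

63 m


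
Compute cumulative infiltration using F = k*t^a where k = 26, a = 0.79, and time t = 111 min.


F = k * t^a = 26 * 111^0.79
F = 26 * 41.286223

1073.4418 mm


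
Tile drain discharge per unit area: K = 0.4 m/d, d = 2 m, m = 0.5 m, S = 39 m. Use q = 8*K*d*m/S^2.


q = 8*K*d*m/S^2
q = 8*0.4*2*0.5/39^2
q = 3.2000 / 1521

0.0021 m/d


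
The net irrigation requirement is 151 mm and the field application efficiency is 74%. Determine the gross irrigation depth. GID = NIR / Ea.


Ea = 74% = 0.74
GID = NIR / Ea = 151 / 0.74 = 204.0541 mm

204.0541 mm


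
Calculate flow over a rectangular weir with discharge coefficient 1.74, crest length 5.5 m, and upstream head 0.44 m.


Q = C * L * H^(3/2) = 1.74 * 5.5 * 0.44^1.5 = 1.74 * 5.5 * 0.291863

2.7931 m^3/s


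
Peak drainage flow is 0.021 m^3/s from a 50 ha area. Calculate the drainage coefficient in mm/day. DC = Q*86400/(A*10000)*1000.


DC = Q * 86400 / (A * 10000) * 1000
DC = 0.021 * 86400 / (50 * 10000) * 1000
DC = 1814400.0000 / 500000

3.6288 mm/day


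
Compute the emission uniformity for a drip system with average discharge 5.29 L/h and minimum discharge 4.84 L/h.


EU = (q_min/q_avg)*100 = (4.84/5.29)*100 = 91.4934%

91.4934 %


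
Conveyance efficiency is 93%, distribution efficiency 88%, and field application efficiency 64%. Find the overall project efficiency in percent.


Ec = 0.93, Eb = 0.88, Ea = 0.64
E = 0.93 * 0.88 * 0.64 * 100 = 52.3776%

52.3776 %


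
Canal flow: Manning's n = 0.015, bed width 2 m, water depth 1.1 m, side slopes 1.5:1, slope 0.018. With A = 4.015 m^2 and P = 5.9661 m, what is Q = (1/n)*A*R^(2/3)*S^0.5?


R = A/P = 4.015/5.9661 = 0.672969
Q = (1/0.015) * 4.015 * 0.672969^(2/3) * 0.018^0.5

27.5779 m^3/s


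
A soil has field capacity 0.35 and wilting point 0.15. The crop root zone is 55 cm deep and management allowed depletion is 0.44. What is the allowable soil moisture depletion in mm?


SMD = (FC - PWP) * d * MAD * 10
SMD = (0.35 - 0.15) * 55 * 0.44 * 10
SMD = 0.2000 * 55 * 0.44 * 10

48.4000 mm


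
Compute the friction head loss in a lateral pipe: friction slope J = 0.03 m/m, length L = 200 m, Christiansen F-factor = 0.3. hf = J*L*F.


hf = J * L * F = 0.03 * 200 * 0.3 = 1.8000 m

1.8000 m


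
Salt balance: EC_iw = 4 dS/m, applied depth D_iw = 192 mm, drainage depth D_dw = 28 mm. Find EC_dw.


EC_dw = EC_iw * D_iw / D_dw
EC_dw = 4 * 192 / 28
EC_dw = 768 / 28

27.4286 dS/m


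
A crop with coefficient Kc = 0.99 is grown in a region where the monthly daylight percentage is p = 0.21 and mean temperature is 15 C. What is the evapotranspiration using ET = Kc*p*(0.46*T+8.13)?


ET = Kc * p * (0.46*T + 8.13)
ET = 0.99 * 0.21 * (0.46*15 + 8.13)
ET = 0.99 * 0.21 * 15.0300

3.1247 mm/day


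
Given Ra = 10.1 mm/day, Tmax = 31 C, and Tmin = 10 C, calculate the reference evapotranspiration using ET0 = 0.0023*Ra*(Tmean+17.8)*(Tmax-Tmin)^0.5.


Tmean = (Tmax + Tmin)/2 = (31 + 10)/2 = 20.5
ET0 = 0.0023 * 10.1 * (20.5 + 17.8) * sqrt(31 - 10)
ET0 = 0.0023 * 10.1 * 38.3 * 4.582576

4.0772 mm/day


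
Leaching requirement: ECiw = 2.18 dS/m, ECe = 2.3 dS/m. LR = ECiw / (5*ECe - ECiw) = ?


LR = ECiw / (5*ECe - ECiw)
LR = 2.18 / (5*2.3 - 2.18)
LR = 2.18 / 9.3200

0.2339


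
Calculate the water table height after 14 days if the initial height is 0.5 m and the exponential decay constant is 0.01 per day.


m = m0 * exp(-k*t)
m = 0.5 * exp(-0.01 * 14)
m = 0.5 * exp(-0.1400)

0.4347 m


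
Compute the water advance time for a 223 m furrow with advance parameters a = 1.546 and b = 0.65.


t = (L/a)^(1/b)
t = (223/1.546)^(1/0.65)
t = 144.243208^(1/0.65)

2097.4190 min


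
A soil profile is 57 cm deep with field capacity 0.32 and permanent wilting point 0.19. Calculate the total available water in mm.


AWC = (FC - PWP) * d * 10
AWC = (0.32 - 0.19) * 57 * 10
AWC = 0.1300 * 57 * 10

74.1000 mm


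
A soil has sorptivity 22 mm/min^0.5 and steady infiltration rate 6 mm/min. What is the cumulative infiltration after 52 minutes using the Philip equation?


F = S*sqrt(t) + A*t
F = 22*sqrt(52) + 6*52
F = 22*7.211103 + 312

470.6443 mm


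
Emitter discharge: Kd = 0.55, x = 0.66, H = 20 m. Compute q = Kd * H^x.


q = Kd * H^x = 0.55 * 20^0.66 = 0.55 * 7.222371

3.9723 L/h


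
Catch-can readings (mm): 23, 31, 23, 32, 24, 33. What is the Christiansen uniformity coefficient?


mean = 27.666667 mm
MAD = 4.333333 mm
CU = (1 - 4.333333/27.666667)*100

84.3374 %


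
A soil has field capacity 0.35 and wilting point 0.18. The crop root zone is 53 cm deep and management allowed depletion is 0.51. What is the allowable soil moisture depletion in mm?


SMD = (FC - PWP) * d * MAD * 10
SMD = (0.35 - 0.18) * 53 * 0.51 * 10
SMD = 0.1700 * 53 * 0.51 * 10

45.9510 mm


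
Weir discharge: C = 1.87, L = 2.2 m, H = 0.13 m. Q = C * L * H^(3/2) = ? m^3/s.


Q = C * L * H^(3/2) = 1.87 * 2.2 * 0.13^1.5 = 1.87 * 2.2 * 0.046872

0.1928 m^3/s


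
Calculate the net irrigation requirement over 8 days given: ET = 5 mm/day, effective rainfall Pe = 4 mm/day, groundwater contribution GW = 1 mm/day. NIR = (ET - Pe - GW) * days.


Daily deficit = ET - Pe - GW = 5 - 4 - 1 = 0 mm/day
NIR = 0 * 8 = 0 mm

0 mm


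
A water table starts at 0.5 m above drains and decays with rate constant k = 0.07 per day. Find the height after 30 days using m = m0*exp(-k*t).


m = m0 * exp(-k*t)
m = 0.5 * exp(-0.07 * 30)
m = 0.5 * exp(-2.1000)

0.0612 m


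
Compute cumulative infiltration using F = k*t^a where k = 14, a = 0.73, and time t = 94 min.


F = k * t^a = 14 * 94^0.73
F = 14 * 27.566608

385.9325 mm


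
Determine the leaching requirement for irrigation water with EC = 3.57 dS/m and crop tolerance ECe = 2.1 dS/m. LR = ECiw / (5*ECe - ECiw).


LR = ECiw / (5*ECe - ECiw)
LR = 3.57 / (5*2.1 - 3.57)
LR = 3.57 / 6.9300

0.5152


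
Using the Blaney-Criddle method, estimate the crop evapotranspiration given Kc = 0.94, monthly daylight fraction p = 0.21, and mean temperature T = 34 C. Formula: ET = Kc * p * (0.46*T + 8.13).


ET = Kc * p * (0.46*T + 8.13)
ET = 0.94 * 0.21 * (0.46*34 + 8.13)
ET = 0.94 * 0.21 * 23.7700

4.6922 mm/day


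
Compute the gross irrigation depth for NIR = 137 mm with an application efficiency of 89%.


Ea = 89% = 0.89
GID = NIR / Ea = 137 / 0.89 = 153.9326 mm

153.9326 mm


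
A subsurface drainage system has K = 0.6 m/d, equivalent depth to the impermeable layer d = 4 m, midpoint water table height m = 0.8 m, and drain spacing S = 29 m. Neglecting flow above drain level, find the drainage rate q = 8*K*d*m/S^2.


q = 8*K*d*m/S^2
q = 8*0.6*4*0.8/29^2
q = 15.3600 / 841

0.0183 m/d


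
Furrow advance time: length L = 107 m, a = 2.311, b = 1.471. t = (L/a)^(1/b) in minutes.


t = (L/a)^(1/b)
t = (107/2.311)^(1/1.471)
t = 46.300303^(1/1.471)

13.5606 min


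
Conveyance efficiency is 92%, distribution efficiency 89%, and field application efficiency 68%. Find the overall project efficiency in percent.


Ec = 0.92, Eb = 0.89, Ea = 0.68
E = 0.92 * 0.89 * 0.68 * 100 = 55.6784%

55.6784 %


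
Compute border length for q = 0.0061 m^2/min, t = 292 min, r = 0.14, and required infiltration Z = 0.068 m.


L = q*t/((1+r)*Z)
L = 0.0061*292/((1+0.14)*0.068)
L = 1.7812/0.07752

22.9773 m


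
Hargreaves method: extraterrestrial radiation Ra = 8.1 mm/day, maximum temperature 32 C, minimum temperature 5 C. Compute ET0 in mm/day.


Tmean = (Tmax + Tmin)/2 = (32 + 5)/2 = 18.5
ET0 = 0.0023 * 8.1 * (18.5 + 17.8) * sqrt(32 - 5)
ET0 = 0.0023 * 8.1 * 36.3 * 5.196152

3.5140 mm/day


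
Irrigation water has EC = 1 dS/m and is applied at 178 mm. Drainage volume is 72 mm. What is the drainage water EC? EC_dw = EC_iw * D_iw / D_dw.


EC_dw = EC_iw * D_iw / D_dw
EC_dw = 1 * 178 / 72
EC_dw = 178 / 72

2.4722 dS/m


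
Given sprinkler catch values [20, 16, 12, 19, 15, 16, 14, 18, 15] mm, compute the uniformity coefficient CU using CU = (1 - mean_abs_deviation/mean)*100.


mean = 16.111111 mm
MAD = 1.925926 mm
CU = (1 - 1.925926/16.111111)*100

88.0460 %


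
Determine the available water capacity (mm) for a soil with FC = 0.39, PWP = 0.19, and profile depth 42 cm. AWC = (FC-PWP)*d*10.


AWC = (FC - PWP) * d * 10
AWC = (0.39 - 0.19) * 42 * 10
AWC = 0.2000 * 42 * 10

84.0000 mm


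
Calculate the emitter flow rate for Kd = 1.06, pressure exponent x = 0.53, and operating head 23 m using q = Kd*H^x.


q = Kd * H^x = 1.06 * 23^0.53 = 1.06 * 5.268849

5.5850 L/h


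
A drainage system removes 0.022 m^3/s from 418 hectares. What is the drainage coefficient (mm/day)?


DC = Q * 86400 / (A * 10000) * 1000
DC = 0.022 * 86400 / (418 * 10000) * 1000
DC = 1900800.0000 / 4180000

0.4547 mm/day


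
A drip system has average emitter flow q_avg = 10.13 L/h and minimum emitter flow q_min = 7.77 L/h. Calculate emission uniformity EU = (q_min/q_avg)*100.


EU = (q_min/q_avg)*100 = (7.77/10.13)*100 = 76.7029%

76.7029 %


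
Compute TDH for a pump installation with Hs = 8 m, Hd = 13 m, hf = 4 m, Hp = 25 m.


TDH = Hs + Hd + hf + Hp = 8 + 13 + 4 + 25 = 50

50 m


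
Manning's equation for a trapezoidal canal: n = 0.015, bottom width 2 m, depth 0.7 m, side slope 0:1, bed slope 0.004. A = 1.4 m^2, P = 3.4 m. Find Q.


R = A/P = 1.4/3.4 = 0.411765
Q = (1/0.015) * 1.4 * 0.411765^(2/3) * 0.004^0.5

3.2671 m^3/s


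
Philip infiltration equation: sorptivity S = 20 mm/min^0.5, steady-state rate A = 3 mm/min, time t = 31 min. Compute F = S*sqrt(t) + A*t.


F = S*sqrt(t) + A*t
F = 20*sqrt(31) + 3*31
F = 20*5.567764 + 93

204.3553 mm


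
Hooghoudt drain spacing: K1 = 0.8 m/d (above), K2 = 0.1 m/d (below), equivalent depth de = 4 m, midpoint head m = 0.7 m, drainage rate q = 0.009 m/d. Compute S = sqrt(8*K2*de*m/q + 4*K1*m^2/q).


S^2 = 8*K2*de*m/q + 4*K1*m^2/q
S^2 = 8*0.1*4*0.7/0.009 + 4*0.8*0.7^2/0.009
S = sqrt(423.1111)

20.5697 m


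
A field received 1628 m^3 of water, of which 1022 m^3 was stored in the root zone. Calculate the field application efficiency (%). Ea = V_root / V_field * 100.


Ea = V_root / V_field * 100 = 1022 / 1628 * 100 = 62.7764%

62.7764 %


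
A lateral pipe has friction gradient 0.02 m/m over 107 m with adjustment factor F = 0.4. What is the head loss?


hf = J * L * F = 0.02 * 107 * 0.4 = 0.8560 m

0.8560 m


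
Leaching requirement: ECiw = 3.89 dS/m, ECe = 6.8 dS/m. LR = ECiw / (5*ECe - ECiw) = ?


LR = ECiw / (5*ECe - ECiw)
LR = 3.89 / (5*6.8 - 3.89)
LR = 3.89 / 30.1100

0.1292


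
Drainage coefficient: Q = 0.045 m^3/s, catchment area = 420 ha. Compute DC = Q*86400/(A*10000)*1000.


DC = Q * 86400 / (A * 10000) * 1000
DC = 0.045 * 86400 / (420 * 10000) * 1000
DC = 3888000.0000 / 4200000

0.9257 mm/day


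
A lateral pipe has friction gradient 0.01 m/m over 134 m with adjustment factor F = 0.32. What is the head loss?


hf = J * L * F = 0.01 * 134 * 0.32 = 0.4288 m

0.4288 m


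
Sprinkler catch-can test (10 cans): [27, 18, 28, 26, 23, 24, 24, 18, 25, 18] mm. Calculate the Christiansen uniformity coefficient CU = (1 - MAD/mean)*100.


mean = 23.100000 mm
MAD = 3.080000 mm
CU = (1 - 3.080000/23.100000)*100

86.6667 %


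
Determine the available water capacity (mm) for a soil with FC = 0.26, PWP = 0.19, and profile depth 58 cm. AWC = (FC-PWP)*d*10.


AWC = (FC - PWP) * d * 10
AWC = (0.26 - 0.19) * 58 * 10
AWC = 0.0700 * 58 * 10

40.6000 mm


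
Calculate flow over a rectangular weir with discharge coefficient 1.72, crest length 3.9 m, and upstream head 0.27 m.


Q = C * L * H^(3/2) = 1.72 * 3.9 * 0.27^1.5 = 1.72 * 3.9 * 0.140296

0.9411 m^3/s


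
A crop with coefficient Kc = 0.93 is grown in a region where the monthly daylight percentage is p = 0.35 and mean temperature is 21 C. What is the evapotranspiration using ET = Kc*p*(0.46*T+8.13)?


ET = Kc * p * (0.46*T + 8.13)
ET = 0.93 * 0.35 * (0.46*21 + 8.13)
ET = 0.93 * 0.35 * 17.7900

5.7906 mm/day


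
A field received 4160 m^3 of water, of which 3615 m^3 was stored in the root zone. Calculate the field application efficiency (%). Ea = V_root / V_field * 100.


Ea = V_root / V_field * 100 = 3615 / 4160 * 100 = 86.8990%

86.8990 %


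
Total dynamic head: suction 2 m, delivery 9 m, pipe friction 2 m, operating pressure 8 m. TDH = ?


TDH = Hs + Hd + hf + Hp = 2 + 9 + 2 + 8 = 21

21 m


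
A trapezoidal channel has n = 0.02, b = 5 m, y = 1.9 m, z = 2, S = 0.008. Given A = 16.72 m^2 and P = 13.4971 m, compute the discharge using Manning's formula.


R = A/P = 16.72/13.4971 = 1.238785
Q = (1/0.02) * 16.72 * 1.238785^(2/3) * 0.008^0.5

86.2479 m^3/s


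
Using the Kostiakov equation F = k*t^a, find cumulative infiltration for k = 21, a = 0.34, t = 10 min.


F = k * t^a = 21 * 10^0.34
F = 21 * 2.187762

45.9430 mm


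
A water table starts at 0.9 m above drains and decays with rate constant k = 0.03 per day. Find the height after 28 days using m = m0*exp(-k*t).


m = m0 * exp(-k*t)
m = 0.9 * exp(-0.03 * 28)
m = 0.9 * exp(-0.8400)

0.3885 m


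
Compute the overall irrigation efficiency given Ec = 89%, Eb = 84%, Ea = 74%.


Ec = 0.89, Eb = 0.84, Ea = 0.74
E = 0.89 * 0.84 * 0.74 * 100 = 55.3224%

55.3224 %


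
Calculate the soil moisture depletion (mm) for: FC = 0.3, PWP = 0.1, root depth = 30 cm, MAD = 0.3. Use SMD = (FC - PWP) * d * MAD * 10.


SMD = (FC - PWP) * d * MAD * 10
SMD = (0.3 - 0.1) * 30 * 0.3 * 10
SMD = 0.2000 * 30 * 0.3 * 10

18.0000 mm


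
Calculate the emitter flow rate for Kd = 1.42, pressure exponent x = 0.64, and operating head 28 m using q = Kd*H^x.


q = Kd * H^x = 1.42 * 28^0.64 = 1.42 * 8.436866

11.9803 L/h


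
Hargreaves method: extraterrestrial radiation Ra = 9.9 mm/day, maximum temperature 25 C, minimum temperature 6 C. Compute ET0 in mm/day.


Tmean = (Tmax + Tmin)/2 = (25 + 6)/2 = 15.5
ET0 = 0.0023 * 9.9 * (15.5 + 17.8) * sqrt(25 - 6)
ET0 = 0.0023 * 9.9 * 33.3 * 4.358899

3.3051 mm/day


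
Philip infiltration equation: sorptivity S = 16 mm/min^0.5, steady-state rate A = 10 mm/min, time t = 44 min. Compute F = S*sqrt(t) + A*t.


F = S*sqrt(t) + A*t
F = 16*sqrt(44) + 10*44
F = 16*6.633250 + 440

546.1320 mm


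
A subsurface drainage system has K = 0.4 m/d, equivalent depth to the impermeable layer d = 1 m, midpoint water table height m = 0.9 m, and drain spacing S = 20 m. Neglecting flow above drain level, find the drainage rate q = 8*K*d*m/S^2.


q = 8*K*d*m/S^2
q = 8*0.4*1*0.9/20^2
q = 2.8800 / 400

0.0072 m/d


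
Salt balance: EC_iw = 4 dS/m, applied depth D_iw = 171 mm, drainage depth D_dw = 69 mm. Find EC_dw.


EC_dw = EC_iw * D_iw / D_dw
EC_dw = 4 * 171 / 69
EC_dw = 684 / 69

9.9130 dS/m


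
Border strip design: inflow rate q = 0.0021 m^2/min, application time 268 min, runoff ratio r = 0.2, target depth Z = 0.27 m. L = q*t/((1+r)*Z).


L = q*t/((1+r)*Z)
L = 0.0021*268/((1+0.2)*0.27)
L = 0.5628/0.324

1.7370 m


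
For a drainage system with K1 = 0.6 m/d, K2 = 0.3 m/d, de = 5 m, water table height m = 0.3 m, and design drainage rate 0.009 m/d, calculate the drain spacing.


S^2 = 8*K2*de*m/q + 4*K1*m^2/q
S^2 = 8*0.3*5*0.3/0.009 + 4*0.6*0.3^2/0.009
S = sqrt(424.0000)

20.5913 m


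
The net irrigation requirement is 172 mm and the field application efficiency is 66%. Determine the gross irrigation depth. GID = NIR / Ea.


Ea = 66% = 0.66
GID = NIR / Ea = 172 / 0.66 = 260.6061 mm

260.6061 mm


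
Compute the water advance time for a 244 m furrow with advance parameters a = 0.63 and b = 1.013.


t = (L/a)^(1/b)
t = (244/0.63)^(1/1.013)
t = 387.301587^(1/1.013)

358.7868 min


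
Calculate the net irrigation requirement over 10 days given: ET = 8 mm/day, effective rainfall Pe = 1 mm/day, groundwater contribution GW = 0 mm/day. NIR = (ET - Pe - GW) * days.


Daily deficit = ET - Pe - GW = 8 - 1 - 0 = 7 mm/day
NIR = 7 * 10 = 70 mm

70.0000 mm


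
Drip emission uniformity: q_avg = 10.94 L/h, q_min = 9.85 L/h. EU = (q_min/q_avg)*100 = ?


EU = (q_min/q_avg)*100 = (9.85/10.94)*100 = 90.0366%

90.0366 %


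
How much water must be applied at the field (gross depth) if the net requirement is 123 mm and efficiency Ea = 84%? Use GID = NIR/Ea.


Ea = 84% = 0.84
GID = NIR / Ea = 123 / 0.84 = 146.4286 mm

146.4286 mm


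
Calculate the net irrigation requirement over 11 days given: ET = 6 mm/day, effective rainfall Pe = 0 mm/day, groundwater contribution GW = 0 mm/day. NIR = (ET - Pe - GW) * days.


Daily deficit = ET - Pe - GW = 6 - 0 - 0 = 6 mm/day
NIR = 6 * 11 = 66 mm

66.0000 mm


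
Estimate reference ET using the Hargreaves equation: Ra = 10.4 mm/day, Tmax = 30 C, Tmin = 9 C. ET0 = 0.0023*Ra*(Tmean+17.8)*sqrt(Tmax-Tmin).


Tmean = (Tmax + Tmin)/2 = (30 + 9)/2 = 19.5
ET0 = 0.0023 * 10.4 * (19.5 + 17.8) * sqrt(30 - 9)
ET0 = 0.0023 * 10.4 * 37.3 * 4.582576

4.0886 mm/day


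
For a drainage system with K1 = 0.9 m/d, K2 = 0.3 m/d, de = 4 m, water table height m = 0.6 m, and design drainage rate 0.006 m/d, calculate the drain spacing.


S^2 = 8*K2*de*m/q + 4*K1*m^2/q
S^2 = 8*0.3*4*0.6/0.006 + 4*0.9*0.6^2/0.006
S = sqrt(1176.0000)

34.2929 m


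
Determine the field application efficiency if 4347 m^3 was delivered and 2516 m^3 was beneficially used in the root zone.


Ea = V_root / V_field * 100 = 2516 / 4347 * 100 = 57.8790%

57.8790 %


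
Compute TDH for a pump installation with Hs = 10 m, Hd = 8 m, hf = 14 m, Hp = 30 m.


TDH = Hs + Hd + hf + Hp = 10 + 8 + 14 + 30 = 62

62 m


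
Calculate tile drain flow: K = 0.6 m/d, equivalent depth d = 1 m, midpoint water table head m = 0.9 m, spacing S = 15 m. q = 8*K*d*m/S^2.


q = 8*K*d*m/S^2
q = 8*0.6*1*0.9/15^2
q = 4.3200 / 225

0.0192 m/d


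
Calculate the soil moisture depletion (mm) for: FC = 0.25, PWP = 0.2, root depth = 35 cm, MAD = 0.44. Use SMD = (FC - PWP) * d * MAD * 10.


SMD = (FC - PWP) * d * MAD * 10
SMD = (0.25 - 0.2) * 35 * 0.44 * 10
SMD = 0.0500 * 35 * 0.44 * 10

7.7000 mm


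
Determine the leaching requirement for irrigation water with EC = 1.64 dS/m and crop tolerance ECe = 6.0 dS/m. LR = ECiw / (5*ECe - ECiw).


LR = ECiw / (5*ECe - ECiw)
LR = 1.64 / (5*6.0 - 1.64)
LR = 1.64 / 28.3600

0.0578


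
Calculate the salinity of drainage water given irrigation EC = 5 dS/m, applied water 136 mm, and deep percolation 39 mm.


EC_dw = EC_iw * D_iw / D_dw
EC_dw = 5 * 136 / 39
EC_dw = 680 / 39

17.4359 dS/m


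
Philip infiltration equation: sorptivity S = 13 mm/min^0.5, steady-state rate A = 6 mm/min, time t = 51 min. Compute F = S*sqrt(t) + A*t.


F = S*sqrt(t) + A*t
F = 13*sqrt(51) + 6*51
F = 13*7.141428 + 306

398.8386 mm


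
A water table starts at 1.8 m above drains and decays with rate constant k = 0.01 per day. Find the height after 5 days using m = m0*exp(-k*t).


m = m0 * exp(-k*t)
m = 1.8 * exp(-0.01 * 5)
m = 1.8 * exp(-0.0500)

1.7122 m


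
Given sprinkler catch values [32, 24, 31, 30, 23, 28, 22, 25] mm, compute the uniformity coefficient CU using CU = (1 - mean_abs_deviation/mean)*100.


mean = 26.875000 mm
MAD = 3.375000 mm
CU = (1 - 3.375000/26.875000)*100

87.4419 %


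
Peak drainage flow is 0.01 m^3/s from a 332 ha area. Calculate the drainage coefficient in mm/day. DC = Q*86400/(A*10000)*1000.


DC = Q * 86400 / (A * 10000) * 1000
DC = 0.01 * 86400 / (332 * 10000) * 1000
DC = 864000.0000 / 3320000

0.2602 mm/day


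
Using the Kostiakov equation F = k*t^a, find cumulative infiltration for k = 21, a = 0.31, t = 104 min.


F = k * t^a = 21 * 104^0.31
F = 21 * 4.219688

88.6134 mm


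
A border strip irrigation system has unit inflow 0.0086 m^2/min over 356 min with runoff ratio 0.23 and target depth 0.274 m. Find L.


L = q*t/((1+r)*Z)
L = 0.0086*356/((1+0.23)*0.274)
L = 3.0616/0.33702

9.0843 m


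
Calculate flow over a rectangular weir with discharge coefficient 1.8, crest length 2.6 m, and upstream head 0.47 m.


Q = C * L * H^(3/2) = 1.8 * 2.6 * 0.47^1.5 = 1.8 * 2.6 * 0.322216

1.5080 m^3/s


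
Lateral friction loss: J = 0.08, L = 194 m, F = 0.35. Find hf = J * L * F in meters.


hf = J * L * F = 0.08 * 194 * 0.35 = 5.4320 m

5.4320 m


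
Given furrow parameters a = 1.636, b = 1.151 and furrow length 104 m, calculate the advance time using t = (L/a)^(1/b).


t = (L/a)^(1/b)
t = (104/1.636)^(1/1.151)
t = 63.569682^(1/1.151)

36.8707 min


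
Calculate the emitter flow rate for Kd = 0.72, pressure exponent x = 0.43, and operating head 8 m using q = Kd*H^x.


q = Kd * H^x = 0.72 * 8^0.43 = 0.72 * 2.445281

1.7606 L/h


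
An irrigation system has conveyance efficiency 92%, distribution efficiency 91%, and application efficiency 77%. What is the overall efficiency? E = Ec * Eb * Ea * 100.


Ec = 0.92, Eb = 0.91, Ea = 0.77
E = 0.92 * 0.91 * 0.77 * 100 = 64.4644%

64.4644 %


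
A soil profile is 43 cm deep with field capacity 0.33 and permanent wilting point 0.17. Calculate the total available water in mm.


AWC = (FC - PWP) * d * 10
AWC = (0.33 - 0.17) * 43 * 10
AWC = 0.1600 * 43 * 10

68.8000 mm


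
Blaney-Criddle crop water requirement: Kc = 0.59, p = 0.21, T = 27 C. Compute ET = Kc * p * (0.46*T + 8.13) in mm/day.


ET = Kc * p * (0.46*T + 8.13)
ET = 0.59 * 0.21 * (0.46*27 + 8.13)
ET = 0.59 * 0.21 * 20.5500

2.5461 mm/day


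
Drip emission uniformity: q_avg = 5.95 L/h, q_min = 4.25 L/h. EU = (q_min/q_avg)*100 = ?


EU = (q_min/q_avg)*100 = (4.25/5.95)*100 = 71.4286%

71.4286 %


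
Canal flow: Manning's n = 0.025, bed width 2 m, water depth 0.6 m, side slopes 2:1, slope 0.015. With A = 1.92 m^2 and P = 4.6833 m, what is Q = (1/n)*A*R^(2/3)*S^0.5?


R = A/P = 1.92/4.6833 = 0.409967
Q = (1/0.025) * 1.92 * 0.409967^(2/3) * 0.015^0.5

5.1909 m^3/s


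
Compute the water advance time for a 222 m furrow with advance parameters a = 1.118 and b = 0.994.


t = (L/a)^(1/b)
t = (222/1.118)^(1/0.994)
t = 198.568873^(1/0.994)

205.0132 min


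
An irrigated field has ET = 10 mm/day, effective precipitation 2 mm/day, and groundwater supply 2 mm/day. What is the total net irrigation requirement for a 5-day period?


Daily deficit = ET - Pe - GW = 10 - 2 - 2 = 6 mm/day
NIR = 6 * 5 = 30 mm

30.0000 mm


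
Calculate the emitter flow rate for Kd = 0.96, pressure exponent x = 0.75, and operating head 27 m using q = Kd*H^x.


q = Kd * H^x = 0.96 * 27^0.75 = 0.96 * 11.844666

11.3709 L/h


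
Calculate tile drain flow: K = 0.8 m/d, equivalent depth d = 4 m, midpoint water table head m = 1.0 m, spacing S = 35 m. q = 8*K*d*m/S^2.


q = 8*K*d*m/S^2
q = 8*0.8*4*1.0/35^2
q = 25.6000 / 1225

0.0209 m/d


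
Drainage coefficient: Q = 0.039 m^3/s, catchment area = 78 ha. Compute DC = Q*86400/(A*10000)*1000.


DC = Q * 86400 / (A * 10000) * 1000
DC = 0.039 * 86400 / (78 * 10000) * 1000
DC = 3369600.0000 / 780000

4.3200 mm/day


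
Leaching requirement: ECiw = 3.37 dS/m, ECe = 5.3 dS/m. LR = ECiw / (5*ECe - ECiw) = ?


LR = ECiw / (5*ECe - ECiw)
LR = 3.37 / (5*5.3 - 3.37)
LR = 3.37 / 23.1300

0.1457


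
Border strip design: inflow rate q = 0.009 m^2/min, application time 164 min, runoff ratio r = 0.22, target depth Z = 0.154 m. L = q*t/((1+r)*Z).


L = q*t/((1+r)*Z)
L = 0.009*164/((1+0.22)*0.154)
L = 1.476/0.18788

7.8561 m


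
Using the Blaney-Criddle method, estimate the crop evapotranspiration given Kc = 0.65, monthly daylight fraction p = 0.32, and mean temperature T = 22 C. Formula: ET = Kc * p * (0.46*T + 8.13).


ET = Kc * p * (0.46*T + 8.13)
ET = 0.65 * 0.32 * (0.46*22 + 8.13)
ET = 0.65 * 0.32 * 18.2500

3.7960 mm/day


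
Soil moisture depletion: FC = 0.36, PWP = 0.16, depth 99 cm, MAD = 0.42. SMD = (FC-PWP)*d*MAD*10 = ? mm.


SMD = (FC - PWP) * d * MAD * 10
SMD = (0.36 - 0.16) * 99 * 0.42 * 10
SMD = 0.2000 * 99 * 0.42 * 10

83.1600 mm


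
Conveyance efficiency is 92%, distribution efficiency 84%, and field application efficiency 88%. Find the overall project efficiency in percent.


Ec = 0.92, Eb = 0.84, Ea = 0.88
E = 0.92 * 0.84 * 0.88 * 100 = 68.0064%

68.0064 %


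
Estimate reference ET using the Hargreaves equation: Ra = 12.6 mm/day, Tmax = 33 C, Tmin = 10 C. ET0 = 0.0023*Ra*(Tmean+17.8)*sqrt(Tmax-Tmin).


Tmean = (Tmax + Tmin)/2 = (33 + 10)/2 = 21.5
ET0 = 0.0023 * 12.6 * (21.5 + 17.8) * sqrt(33 - 10)
ET0 = 0.0023 * 12.6 * 39.3 * 4.795832

5.4620 mm/day


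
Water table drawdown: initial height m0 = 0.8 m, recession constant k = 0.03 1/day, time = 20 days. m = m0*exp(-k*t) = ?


m = m0 * exp(-k*t)
m = 0.8 * exp(-0.03 * 20)
m = 0.8 * exp(-0.6000)

0.4390 m


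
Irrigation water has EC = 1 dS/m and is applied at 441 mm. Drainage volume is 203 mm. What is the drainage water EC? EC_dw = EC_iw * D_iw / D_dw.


EC_dw = EC_iw * D_iw / D_dw
EC_dw = 1 * 441 / 203
EC_dw = 441 / 203

2.1724 dS/m


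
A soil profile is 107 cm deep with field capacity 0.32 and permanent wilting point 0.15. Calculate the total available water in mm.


AWC = (FC - PWP) * d * 10
AWC = (0.32 - 0.15) * 107 * 10
AWC = 0.1700 * 107 * 10

181.9000 mm


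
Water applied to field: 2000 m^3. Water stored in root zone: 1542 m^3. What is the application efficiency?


Ea = V_root / V_field * 100 = 1542 / 2000 * 100 = 77.1000%

77.1000 %


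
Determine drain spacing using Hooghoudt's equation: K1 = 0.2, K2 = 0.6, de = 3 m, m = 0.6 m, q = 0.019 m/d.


S^2 = 8*K2*de*m/q + 4*K1*m^2/q
S^2 = 8*0.6*3*0.6/0.019 + 4*0.2*0.6^2/0.019
S = sqrt(469.8947)

21.6771 m


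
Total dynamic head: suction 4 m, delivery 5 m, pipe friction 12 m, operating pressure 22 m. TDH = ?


TDH = Hs + Hd + hf + Hp = 4 + 5 + 12 + 22 = 43

43 m


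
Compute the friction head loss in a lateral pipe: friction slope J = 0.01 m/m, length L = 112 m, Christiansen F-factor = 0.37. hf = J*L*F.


hf = J * L * F = 0.01 * 112 * 0.37 = 0.4144 m

0.4144 m


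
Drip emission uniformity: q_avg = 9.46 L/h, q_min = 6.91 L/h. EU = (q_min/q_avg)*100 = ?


EU = (q_min/q_avg)*100 = (6.91/9.46)*100 = 73.0444%

73.0444 %


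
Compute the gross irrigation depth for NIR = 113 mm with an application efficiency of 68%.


Ea = 68% = 0.68
GID = NIR / Ea = 113 / 0.68 = 166.1765 mm

166.1765 mm


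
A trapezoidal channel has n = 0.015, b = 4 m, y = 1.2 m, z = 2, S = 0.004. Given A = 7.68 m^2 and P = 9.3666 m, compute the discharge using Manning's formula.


R = A/P = 7.68/9.3666 = 0.819935
Q = (1/0.015) * 7.68 * 0.819935^(2/3) * 0.004^0.5

28.3674 m^3/s


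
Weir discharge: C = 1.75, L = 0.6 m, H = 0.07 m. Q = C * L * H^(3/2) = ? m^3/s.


Q = C * L * H^(3/2) = 1.75 * 0.6 * 0.07^1.5 = 1.75 * 0.6 * 0.018520

0.0194 m^3/s


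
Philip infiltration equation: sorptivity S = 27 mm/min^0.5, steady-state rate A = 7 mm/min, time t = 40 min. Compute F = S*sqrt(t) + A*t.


F = S*sqrt(t) + A*t
F = 27*sqrt(40) + 7*40
F = 27*6.324555 + 280

450.7630 mm


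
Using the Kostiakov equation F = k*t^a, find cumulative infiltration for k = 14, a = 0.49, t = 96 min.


F = k * t^a = 14 * 96^0.49
F = 14 * 9.360799

131.0512 mm


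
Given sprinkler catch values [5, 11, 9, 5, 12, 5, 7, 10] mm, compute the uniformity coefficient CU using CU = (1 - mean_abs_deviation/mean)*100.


mean = 8.000000 mm
MAD = 2.500000 mm
CU = (1 - 2.500000/8.000000)*100

68.7500 %


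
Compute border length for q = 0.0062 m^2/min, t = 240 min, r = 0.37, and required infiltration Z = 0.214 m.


L = q*t/((1+r)*Z)
L = 0.0062*240/((1+0.37)*0.214)
L = 1.488/0.29318

5.0754 m


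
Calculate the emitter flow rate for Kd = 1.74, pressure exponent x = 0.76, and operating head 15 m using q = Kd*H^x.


q = Kd * H^x = 1.74 * 15^0.76 = 1.74 * 7.831219

13.6263 L/h


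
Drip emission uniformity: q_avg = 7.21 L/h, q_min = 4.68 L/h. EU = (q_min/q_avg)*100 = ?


EU = (q_min/q_avg)*100 = (4.68/7.21)*100 = 64.9098%

64.9098 %


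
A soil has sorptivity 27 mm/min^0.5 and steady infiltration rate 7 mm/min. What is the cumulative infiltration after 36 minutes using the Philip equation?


F = S*sqrt(t) + A*t
F = 27*sqrt(36) + 7*36
F = 27*6.000000 + 252

414.0000 mm


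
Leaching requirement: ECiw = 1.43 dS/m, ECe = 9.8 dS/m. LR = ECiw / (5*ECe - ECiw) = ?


LR = ECiw / (5*ECe - ECiw)
LR = 1.43 / (5*9.8 - 1.43)
LR = 1.43 / 47.5700

0.0301


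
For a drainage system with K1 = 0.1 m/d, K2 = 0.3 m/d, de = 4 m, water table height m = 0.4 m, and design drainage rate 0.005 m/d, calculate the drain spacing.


S^2 = 8*K2*de*m/q + 4*K1*m^2/q
S^2 = 8*0.3*4*0.4/0.005 + 4*0.1*0.4^2/0.005
S = sqrt(780.8000)

27.9428 m


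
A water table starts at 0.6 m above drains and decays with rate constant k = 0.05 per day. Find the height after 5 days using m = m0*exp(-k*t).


m = m0 * exp(-k*t)
m = 0.6 * exp(-0.05 * 5)
m = 0.6 * exp(-0.2500)

0.4673 m


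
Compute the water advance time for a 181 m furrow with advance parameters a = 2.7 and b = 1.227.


t = (L/a)^(1/b)
t = (181/2.7)^(1/1.227)
t = 67.037037^(1/1.227)

30.7921 min


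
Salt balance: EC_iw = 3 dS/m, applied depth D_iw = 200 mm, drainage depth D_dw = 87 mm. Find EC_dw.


EC_dw = EC_iw * D_iw / D_dw
EC_dw = 3 * 200 / 87
EC_dw = 600 / 87

6.8966 dS/m


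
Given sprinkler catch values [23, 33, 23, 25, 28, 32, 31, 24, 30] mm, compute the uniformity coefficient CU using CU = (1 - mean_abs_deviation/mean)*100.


mean = 27.666667 mm
MAD = 3.481481 mm
CU = (1 - 3.481481/27.666667)*100

87.4163 %


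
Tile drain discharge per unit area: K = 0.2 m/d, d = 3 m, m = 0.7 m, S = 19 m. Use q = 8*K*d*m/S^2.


q = 8*K*d*m/S^2
q = 8*0.2*3*0.7/19^2
q = 3.3600 / 361

0.0093 m/d


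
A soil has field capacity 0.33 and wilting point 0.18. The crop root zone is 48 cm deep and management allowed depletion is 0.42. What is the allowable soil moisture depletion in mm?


SMD = (FC - PWP) * d * MAD * 10
SMD = (0.33 - 0.18) * 48 * 0.42 * 10
SMD = 0.1500 * 48 * 0.42 * 10

30.2400 mm


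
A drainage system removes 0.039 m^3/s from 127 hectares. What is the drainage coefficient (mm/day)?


DC = Q * 86400 / (A * 10000) * 1000
DC = 0.039 * 86400 / (127 * 10000) * 1000
DC = 3369600.0000 / 1270000

2.6532 mm/day


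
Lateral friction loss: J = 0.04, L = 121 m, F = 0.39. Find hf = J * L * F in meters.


hf = J * L * F = 0.04 * 121 * 0.39 = 1.8876 m

1.8876 m


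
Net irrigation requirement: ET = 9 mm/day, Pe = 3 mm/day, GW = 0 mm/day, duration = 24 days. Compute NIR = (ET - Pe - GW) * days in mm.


Daily deficit = ET - Pe - GW = 9 - 3 - 0 = 6 mm/day
NIR = 6 * 24 = 144 mm

144.0000 mm


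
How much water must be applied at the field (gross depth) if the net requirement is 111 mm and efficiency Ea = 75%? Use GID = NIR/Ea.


Ea = 75% = 0.75
GID = NIR / Ea = 111 / 0.75 = 148.0000 mm

148.0000 mm


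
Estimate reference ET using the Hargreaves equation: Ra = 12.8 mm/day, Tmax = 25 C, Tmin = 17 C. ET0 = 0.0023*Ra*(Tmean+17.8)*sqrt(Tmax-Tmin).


Tmean = (Tmax + Tmin)/2 = (25 + 17)/2 = 21.0
ET0 = 0.0023 * 12.8 * (21.0 + 17.8) * sqrt(25 - 17)
ET0 = 0.0023 * 12.8 * 38.8 * 2.828427

3.2308 mm/day


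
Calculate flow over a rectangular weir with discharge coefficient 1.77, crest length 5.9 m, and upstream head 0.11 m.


Q = C * L * H^(3/2) = 1.77 * 5.9 * 0.11^1.5 = 1.77 * 5.9 * 0.036483

0.3810 m^3/s


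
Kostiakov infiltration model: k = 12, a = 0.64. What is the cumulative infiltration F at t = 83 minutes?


F = k * t^a = 12 * 83^0.64
F = 12 * 16.912584

202.9510 mm


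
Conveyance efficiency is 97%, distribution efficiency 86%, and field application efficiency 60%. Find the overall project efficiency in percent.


Ec = 0.97, Eb = 0.86, Ea = 0.6
E = 0.97 * 0.86 * 0.6 * 100 = 50.0520%

50.0520 %


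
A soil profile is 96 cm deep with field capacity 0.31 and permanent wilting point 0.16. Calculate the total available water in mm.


AWC = (FC - PWP) * d * 10
AWC = (0.31 - 0.16) * 96 * 10
AWC = 0.1500 * 96 * 10

144.0000 mm


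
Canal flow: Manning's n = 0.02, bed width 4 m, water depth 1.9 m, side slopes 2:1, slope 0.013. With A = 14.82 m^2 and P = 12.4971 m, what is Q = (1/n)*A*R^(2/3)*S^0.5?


R = A/P = 14.82/12.4971 = 1.185875
Q = (1/0.02) * 14.82 * 1.185875^(2/3) * 0.013^0.5

94.6562 m^3/s


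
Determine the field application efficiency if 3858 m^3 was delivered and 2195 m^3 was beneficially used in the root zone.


Ea = V_root / V_field * 100 = 2195 / 3858 * 100 = 56.8948%

56.8948 %


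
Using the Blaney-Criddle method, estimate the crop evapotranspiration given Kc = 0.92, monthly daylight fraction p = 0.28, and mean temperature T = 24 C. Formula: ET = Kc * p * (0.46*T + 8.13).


ET = Kc * p * (0.46*T + 8.13)
ET = 0.92 * 0.28 * (0.46*24 + 8.13)
ET = 0.92 * 0.28 * 19.1700

4.9382 mm/day


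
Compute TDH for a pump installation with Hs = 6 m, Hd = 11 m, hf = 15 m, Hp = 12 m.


TDH = Hs + Hd + hf + Hp = 6 + 11 + 15 + 12 = 44

44 m
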